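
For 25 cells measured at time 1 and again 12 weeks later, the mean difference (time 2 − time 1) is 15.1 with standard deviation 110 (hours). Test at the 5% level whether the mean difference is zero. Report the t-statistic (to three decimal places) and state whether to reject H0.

H0: μ_d = 0; H1: μ_d ≠ 0 (paired t-test on the differences, two-sided).
t = d̄/(s_d/√n) = 15.1/(110/√25) = 0.686
df = n − 1 = 24
Two-sided p-value ≈ 0.4991
Since p ≈ 0.4991 > α = 0.05, fail to reject H0; the data do not provide sufficient evidence against H0.

t = 0.686; fail to reject H0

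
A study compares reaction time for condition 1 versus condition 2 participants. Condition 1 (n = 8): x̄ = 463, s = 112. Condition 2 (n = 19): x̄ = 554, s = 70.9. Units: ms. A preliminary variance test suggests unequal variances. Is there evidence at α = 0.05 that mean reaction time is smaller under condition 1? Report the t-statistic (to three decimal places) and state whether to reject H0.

t = -2.126; reject H0

Let group 1 = condition 1, group 2 = condition 2. H0: μ_1 = μ_2; H1: μ_1 < μ_2 (Welch's two-sample t-test, left-tailed).
t = (x̄_1 − x̄_2)/√(s_1²/n_1 + s_2²/n_2) = (463 − 554)/√(112²/8 + 70.9²/19) = -2.126
Welch–Satterthwaite df ≈ 9.46
p-value = P(T ≤ -2.126) ≈ 0.030
Since p ≈ 0.030 < α = 0.05, reject H0; the data support H1.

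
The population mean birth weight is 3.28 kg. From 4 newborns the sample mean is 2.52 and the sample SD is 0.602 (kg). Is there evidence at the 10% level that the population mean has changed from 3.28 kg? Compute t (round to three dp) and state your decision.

t = -2.525; reject H0

H0: μ = 3.28; H1: μ ≠ 3.28 (one-sample t-test, two-sided).
t = (x̄ − μ₀)/(s/√n) = (2.52 − 3.28)/(0.602/√4) = -2.525
df = n − 1 = 3
Two-sided p-value ≈ 0.0858
Since p ≈ 0.0858 < α = 0.1, reject H0; the data support H1.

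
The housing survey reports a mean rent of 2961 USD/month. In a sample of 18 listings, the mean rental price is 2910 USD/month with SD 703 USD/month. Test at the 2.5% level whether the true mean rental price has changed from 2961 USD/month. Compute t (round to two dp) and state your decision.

t = -0.31; fail to reject H0

H0: μ = 2961; H1: μ ≠ 2961 (one-sample t-test, two-sided).
t = (x̄ − μ₀)/(s/√n) = (2910 − 2961)/(703/√18) = -0.31
df = n − 1 = 17
Two-sided p-value ≈ 0.7620
Since p ≈ 0.7620 > α = 0.025, fail to reject H0; the data do not provide sufficient evidence against H0.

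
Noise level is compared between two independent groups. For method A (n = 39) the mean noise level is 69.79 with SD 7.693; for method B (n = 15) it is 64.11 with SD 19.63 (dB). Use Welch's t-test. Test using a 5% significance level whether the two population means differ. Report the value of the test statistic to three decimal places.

Let group 1 = method A, group 2 = method B. H0: μ_1 = μ_2; H1: μ_1 ≠ μ_2 (Welch's two-sample t-test, two-sided).
t = (x̄_1 − x̄_2)/√(s_1²/n_1 + s_2²/n_2) = (69.79 − 64.11)/√(7.693²/39 + 19.63²/15) = 1.089
Welch–Satterthwaite df ≈ 15.68
Two-sided p-value ≈ 0.2926
Since p ≈ 0.2926 > α = 0.05, fail to reject H0; the evidence is not statistically significant.

1.089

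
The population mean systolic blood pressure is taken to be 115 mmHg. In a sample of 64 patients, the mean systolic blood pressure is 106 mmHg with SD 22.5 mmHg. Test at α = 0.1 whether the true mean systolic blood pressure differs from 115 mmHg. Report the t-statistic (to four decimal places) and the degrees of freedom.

H0: μ = 115; H1: μ ≠ 115 (one-sample t-test, two-sided).
t = (x̄ − μ₀)/(s/√n) = (106 − 115)/(22.5/√64) = -3.2000
df = n − 1 = 63
Two-sided p-value ≈ 0.0022
Since p ≈ 0.0022 < α = 0.1, reject H0; the evidence is statistically significant.

t = -3.2000, df = 63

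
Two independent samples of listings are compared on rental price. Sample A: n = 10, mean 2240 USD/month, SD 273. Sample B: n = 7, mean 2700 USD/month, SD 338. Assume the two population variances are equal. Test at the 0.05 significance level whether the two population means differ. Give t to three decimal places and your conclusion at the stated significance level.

t = -3.104; reject H0

Let group 1 = sample A, group 2 = sample B. H0: μ_1 = μ_2; H1: μ_1 ≠ μ_2 (two-sample pooled-variance t-test, two-sided).
s_p² = [(10−1)·273² + (7−1)·338²]/(10+7−2) = 90415
t = (2240 − 2700)/√[90415·(1/10 + 1/7)] = -3.104
df = n₁ + n₂ − 2 = 15
Two-sided p-value ≈ 0.007
Since p ≈ 0.007 < α = 0.05, reject H0; the evidence is statistically significant.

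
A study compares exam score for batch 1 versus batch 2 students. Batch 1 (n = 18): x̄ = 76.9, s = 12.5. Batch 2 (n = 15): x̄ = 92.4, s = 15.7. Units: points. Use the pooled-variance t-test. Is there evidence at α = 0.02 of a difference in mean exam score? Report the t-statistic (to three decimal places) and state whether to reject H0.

t = -3.159; reject H0

Let group 1 = batch 1, group 2 = batch 2. H0: μ_1 = μ_2; H1: μ_1 ≠ μ_2 (two-sample pooled-variance t-test, two-sided).
s_p² = [(18−1)·12.5² + (15−1)·15.7²]/(18+15−2) = 197.004
t = (76.9 − 92.4)/√[197.004·(1/18 + 1/15)] = -3.159
df = n₁ + n₂ − 2 = 31
Two-sided p-value ≈ 0.004
Since p ≈ 0.004 < α = 0.02, reject H0; the evidence is statistically significant.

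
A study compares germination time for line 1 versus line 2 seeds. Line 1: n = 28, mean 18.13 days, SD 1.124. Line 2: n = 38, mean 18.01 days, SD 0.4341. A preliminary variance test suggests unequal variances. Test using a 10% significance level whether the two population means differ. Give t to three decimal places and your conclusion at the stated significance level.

t = 0.536; fail to reject H0

Let group 1 = line 1, group 2 = line 2. H0: μ_1 = μ_2; H1: μ_1 ≠ μ_2 (Welch's two-sample t-test, two-sided).
t = (x̄_1 − x̄_2)/√(s_1²/n_1 + s_2²/n_2) = (18.13 − 18.01)/√(1.124²/28 + 0.4341²/38) = 0.536
Welch–Satterthwaite df ≈ 32.97
Two-sided p-value ≈ 0.595
Since p ≈ 0.595 > α = 0.1, fail to reject H0; the evidence is not statistically significant.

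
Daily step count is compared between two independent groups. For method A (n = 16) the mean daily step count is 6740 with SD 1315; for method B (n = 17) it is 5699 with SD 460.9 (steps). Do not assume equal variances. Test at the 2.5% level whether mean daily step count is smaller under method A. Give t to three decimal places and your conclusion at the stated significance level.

Let group 1 = method A, group 2 = method B. H0: μ_1 = μ_2; H1: μ_1 < μ_2 (Welch's two-sample t-test, left-tailed).
t = (x̄_1 − x̄_2)/√(s_1²/n_1 + s_2²/n_2) = (6740 − 5699)/√(1315²/16 + 460.9²/17) = 2.998
Welch–Satterthwaite df ≈ 18.44
p-value = P(T ≤ 2.998) ≈ 0.996
Since p ≈ 0.996 > α = 0.025, fail to reject H0; the data do not provide sufficient evidence against H0.

t = 2.998; fail to reject H0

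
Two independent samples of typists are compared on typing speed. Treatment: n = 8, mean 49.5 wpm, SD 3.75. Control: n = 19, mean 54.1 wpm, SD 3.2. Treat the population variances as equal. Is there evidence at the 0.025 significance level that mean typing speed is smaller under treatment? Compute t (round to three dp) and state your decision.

t = -3.245; reject H0

Let group 1 = treatment, group 2 = control. H0: μ_1 = μ_2; H1: μ_1 < μ_2 (two-sample pooled-variance t-test, left-tailed).
s_p² = [(8−1)·3.75² + (19−1)·3.2²]/(8+19−2) = 11.3103
t = (49.5 − 54.1)/√[11.3103·(1/8 + 1/19)] = -3.245
df = n₁ + n₂ − 2 = 25
p-value = P(T ≤ -3.245) ≈ 0.002
Since p ≈ 0.002 < α = 0.025, reject H0; the data support H1.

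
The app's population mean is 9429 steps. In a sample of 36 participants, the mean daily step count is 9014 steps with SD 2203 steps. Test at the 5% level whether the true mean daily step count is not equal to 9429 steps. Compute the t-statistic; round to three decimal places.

-1.130

H0: μ = 9429; H1: μ ≠ 9429 (one-sample t-test, two-sided).
t = (x̄ − μ₀)/(s/√n) = (9014 − 9429)/(2203/√36) = -1.130
df = n − 1 = 35
Two-sided p-value ≈ 0.266
Since p ≈ 0.266 > α = 0.05, fail to reject H0; the evidence is not statistically significant.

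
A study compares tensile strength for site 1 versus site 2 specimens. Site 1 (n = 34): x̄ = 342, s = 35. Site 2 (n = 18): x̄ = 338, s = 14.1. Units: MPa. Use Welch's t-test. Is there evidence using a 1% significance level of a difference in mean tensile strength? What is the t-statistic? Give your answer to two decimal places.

Let group 1 = site 1, group 2 = site 2. H0: μ_1 = μ_2; H1: μ_1 ≠ μ_2 (Welch's two-sample t-test, two-sided).
t = (x̄_1 − x̄_2)/√(s_1²/n_1 + s_2²/n_2) = (342 − 338)/√(35²/34 + 14.1²/18) = 0.58
Welch–Satterthwaite df ≈ 47.64
Two-sided p-value ≈ 0.5626
Since p ≈ 0.5626 > α = 0.01, fail to reject H0; the data do not provide sufficient evidence against H0.

0.58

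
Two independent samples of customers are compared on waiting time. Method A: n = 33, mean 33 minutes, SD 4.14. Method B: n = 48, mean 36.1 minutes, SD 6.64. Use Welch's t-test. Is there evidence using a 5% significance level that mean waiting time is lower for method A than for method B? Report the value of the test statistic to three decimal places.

-2.585

Let group 1 = method A, group 2 = method B. H0: μ_1 = μ_2; H1: μ_1 < μ_2 (Welch's two-sample t-test, left-tailed).
t = (x̄_1 − x̄_2)/√(s_1²/n_1 + s_2²/n_2) = (33 − 36.1)/√(4.14²/33 + 6.64²/48) = -2.585
Welch–Satterthwaite df ≈ 78.37
p-value = P(T ≤ -2.585) ≈ 0.006
Since p ≈ 0.006 < α = 0.05, reject H0; the evidence is statistically significant.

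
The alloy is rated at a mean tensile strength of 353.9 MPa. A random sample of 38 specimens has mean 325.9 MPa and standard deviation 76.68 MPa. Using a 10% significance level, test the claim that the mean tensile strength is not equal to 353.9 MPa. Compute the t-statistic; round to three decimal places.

H0: μ = 353.9; H1: μ ≠ 353.9 (one-sample t-test, two-sided).
t = (x̄ − μ₀)/(s/√n) = (325.9 − 353.9)/(76.68/√38) = -2.251
df = n − 1 = 37
Two-sided p-value ≈ 0.030
Since p ≈ 0.030 < α = 0.1, reject H0; the evidence is statistically significant.

-2.251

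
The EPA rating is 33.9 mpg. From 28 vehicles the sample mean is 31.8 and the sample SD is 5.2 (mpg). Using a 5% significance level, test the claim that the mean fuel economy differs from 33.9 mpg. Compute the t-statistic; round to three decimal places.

H0: μ = 33.9; H1: μ ≠ 33.9 (one-sample t-test, two-sided).
t = (x̄ − μ₀)/(s/√n) = (31.8 − 33.9)/(5.2/√28) = -2.137
df = n − 1 = 27
Two-sided p-value ≈ 0.042
Since p ≈ 0.042 < α = 0.05, reject H0; the evidence is statistically significant.

-2.137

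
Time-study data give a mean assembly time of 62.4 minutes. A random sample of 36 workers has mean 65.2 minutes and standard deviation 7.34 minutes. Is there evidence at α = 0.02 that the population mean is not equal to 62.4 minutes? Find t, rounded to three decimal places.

2.289

H0: μ = 62.4; H1: μ ≠ 62.4 (one-sample t-test, two-sided).
t = (x̄ − μ₀)/(s/√n) = (65.2 − 62.4)/(7.34/√36) = 2.289
df = n − 1 = 35
Two-sided p-value ≈ 0.0282
Since p ≈ 0.0282 > α = 0.02, fail to reject H0; the data do not provide sufficient evidence against H0.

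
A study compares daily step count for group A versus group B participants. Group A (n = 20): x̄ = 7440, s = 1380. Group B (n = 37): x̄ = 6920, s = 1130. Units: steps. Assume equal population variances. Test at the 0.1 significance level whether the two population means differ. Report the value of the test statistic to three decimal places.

Let group 1 = group A, group 2 = group B. H0: μ_1 = μ_2; H1: μ_1 ≠ μ_2 (two-sample pooled-variance t-test, two-sided).
s_p² = [(20−1)·1380² + (37−1)·1130²]/(20+37−2) = 1493670
t = (7440 − 6920)/√[1493670·(1/20 + 1/37)] = 1.533
df = n₁ + n₂ − 2 = 55
Two-sided p-value ≈ 0.1310
Since p ≈ 0.1310 > α = 0.1, fail to reject H0; the evidence is not statistically significant.

1.533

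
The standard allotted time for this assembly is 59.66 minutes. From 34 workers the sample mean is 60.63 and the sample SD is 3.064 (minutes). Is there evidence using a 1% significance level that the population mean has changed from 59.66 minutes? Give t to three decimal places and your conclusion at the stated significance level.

H0: μ = 59.66; H1: μ ≠ 59.66 (one-sample t-test, two-sided).
t = (x̄ − μ₀)/(s/√n) = (60.63 − 59.66)/(3.064/√34) = 1.846
df = n − 1 = 33
Two-sided p-value ≈ 0.0739
Since p ≈ 0.0739 > α = 0.01, fail to reject H0; the data do not provide sufficient evidence against H0.

t = 1.846; fail to reject H0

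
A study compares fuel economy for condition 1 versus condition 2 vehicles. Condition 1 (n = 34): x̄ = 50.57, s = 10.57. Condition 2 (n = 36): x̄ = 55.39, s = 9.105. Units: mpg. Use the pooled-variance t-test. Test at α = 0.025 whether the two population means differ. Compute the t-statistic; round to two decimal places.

-2.05

Let group 1 = condition 1, group 2 = condition 2. H0: μ_1 = μ_2; H1: μ_1 ≠ μ_2 (two-sample pooled-variance t-test, two-sided).
s_p² = [(34−1)·10.57² + (36−1)·9.105²]/(34+36−2) = 96.8891
t = (50.57 − 55.39)/√[96.8891·(1/34 + 1/36)] = -2.05
df = n₁ + n₂ − 2 = 68
Two-sided p-value ≈ 0.044
Since p ≈ 0.044 > α = 0.025, fail to reject H0; the evidence is not statistically significant.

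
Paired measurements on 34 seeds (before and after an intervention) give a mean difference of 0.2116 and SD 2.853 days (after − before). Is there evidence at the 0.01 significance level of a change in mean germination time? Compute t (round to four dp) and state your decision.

t = 0.4325; fail to reject H0

H0: μ_d = 0; H1: μ_d ≠ 0 (paired t-test on the differences, two-sided).
t = d̄/(s_d/√n) = 0.2116/(2.853/√34) = 0.4325
df = n − 1 = 33
Two-sided p-value ≈ 0.668
Since p ≈ 0.668 > α = 0.01, fail to reject H0; the data do not provide sufficient evidence against H0.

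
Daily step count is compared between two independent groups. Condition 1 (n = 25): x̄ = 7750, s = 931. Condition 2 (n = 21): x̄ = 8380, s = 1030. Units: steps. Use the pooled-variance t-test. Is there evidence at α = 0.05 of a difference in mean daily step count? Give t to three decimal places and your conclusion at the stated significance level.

Let group 1 = condition 1, group 2 = condition 2. H0: μ_1 = μ_2; H1: μ_1 ≠ μ_2 (two-sample pooled-variance t-test, two-sided).
s_p² = [(25−1)·931² + (21−1)·1030²]/(25+21−2) = 955006
t = (7750 − 8380)/√[955006·(1/25 + 1/21)] = -2.178
df = n₁ + n₂ − 2 = 44
Two-sided p-value ≈ 0.035
Since p ≈ 0.035 < α = 0.05, reject H0; the data support H1.

t = -2.178; reject H0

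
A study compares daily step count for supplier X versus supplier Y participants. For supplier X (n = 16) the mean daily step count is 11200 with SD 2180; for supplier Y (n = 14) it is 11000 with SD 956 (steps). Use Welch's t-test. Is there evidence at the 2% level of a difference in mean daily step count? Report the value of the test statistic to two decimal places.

Let group 1 = supplier X, group 2 = supplier Y. H0: μ_1 = μ_2; H1: μ_1 ≠ μ_2 (Welch's two-sample t-test, two-sided).
t = (x̄_1 − x̄_2)/√(s_1²/n_1 + s_2²/n_2) = (11200 − 11000)/√(2180²/16 + 956²/14) = 0.33
Welch–Satterthwaite df ≈ 21.14
Two-sided p-value ≈ 0.743
Since p ≈ 0.743 > α = 0.02, fail to reject H0; the evidence is not statistically significant.

0.33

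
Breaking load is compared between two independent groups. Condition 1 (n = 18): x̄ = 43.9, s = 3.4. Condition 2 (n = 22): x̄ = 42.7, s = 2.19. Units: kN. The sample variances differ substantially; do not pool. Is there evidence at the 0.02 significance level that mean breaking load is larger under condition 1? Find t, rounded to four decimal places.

Let group 1 = condition 1, group 2 = condition 2. H0: μ_1 = μ_2; H1: μ_1 > μ_2 (Welch's two-sample t-test, right-tailed).
t = (x̄_1 − x̄_2)/√(s_1²/n_1 + s_2²/n_2) = (43.9 − 42.7)/√(3.4²/18 + 2.19²/22) = 1.2938
Welch–Satterthwaite df ≈ 27.90
p-value = P(T ≥ 1.2938) ≈ 0.1032
Since p ≈ 0.1032 > α = 0.02, fail to reject H0; the data do not provide sufficient evidence against H0.

1.2938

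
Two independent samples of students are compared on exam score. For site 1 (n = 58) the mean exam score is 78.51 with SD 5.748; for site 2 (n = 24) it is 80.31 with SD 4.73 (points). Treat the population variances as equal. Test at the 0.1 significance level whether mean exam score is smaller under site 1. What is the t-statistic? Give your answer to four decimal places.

Let group 1 = site 1, group 2 = site 2. H0: μ_1 = μ_2; H1: μ_1 < μ_2 (two-sample pooled-variance t-test, left-tailed).
s_p² = [(58−1)·5.748² + (24−1)·4.73²]/(58+24−2) = 29.9729
t = (78.51 − 80.31)/√[29.9729·(1/58 + 1/24)] = -1.3546
df = n₁ + n₂ − 2 = 80
p-value = P(T ≤ -1.3546) ≈ 0.0897
Since p ≈ 0.0897 < α = 0.1, reject H0; the data support H1.

-1.3546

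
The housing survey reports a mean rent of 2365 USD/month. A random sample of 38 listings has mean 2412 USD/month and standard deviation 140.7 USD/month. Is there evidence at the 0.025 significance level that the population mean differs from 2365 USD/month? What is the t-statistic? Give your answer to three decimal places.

2.059

H0: μ = 2365; H1: μ ≠ 2365 (one-sample t-test, two-sided).
t = (x̄ − μ₀)/(s/√n) = (2412 − 2365)/(140.7/√38) = 2.059
df = n − 1 = 37
Two-sided p-value ≈ 0.0466
Since p ≈ 0.0466 > α = 0.025, fail to reject H0; the data do not provide sufficient evidence against H0.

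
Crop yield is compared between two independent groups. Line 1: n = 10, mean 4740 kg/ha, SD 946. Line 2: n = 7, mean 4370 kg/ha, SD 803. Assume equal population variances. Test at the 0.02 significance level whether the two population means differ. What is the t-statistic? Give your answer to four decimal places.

Let group 1 = line 1, group 2 = line 2. H0: μ_1 = μ_2; H1: μ_1 ≠ μ_2 (two-sample pooled-variance t-test, two-sided).
s_p² = [(10−1)·946² + (7−1)·803²]/(10+7−2) = 794873
t = (4740 − 4370)/√[794873·(1/10 + 1/7)] = 0.8421
df = n₁ + n₂ − 2 = 15
Two-sided p-value ≈ 0.4129
Since p ≈ 0.4129 > α = 0.02, fail to reject H0; the data do not provide sufficient evidence against H0.

0.8421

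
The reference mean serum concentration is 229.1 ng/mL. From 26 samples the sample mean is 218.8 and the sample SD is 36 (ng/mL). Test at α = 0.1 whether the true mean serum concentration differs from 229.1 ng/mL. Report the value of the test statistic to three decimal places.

-1.459

H0: μ = 229.1; H1: μ ≠ 229.1 (one-sample t-test, two-sided).
t = (x̄ − μ₀)/(s/√n) = (218.8 − 229.1)/(36/√26) = -1.459
df = n − 1 = 25
Two-sided p-value ≈ 0.1570
Since p ≈ 0.1570 > α = 0.1, fail to reject H0; the data do not provide sufficient evidence against H0.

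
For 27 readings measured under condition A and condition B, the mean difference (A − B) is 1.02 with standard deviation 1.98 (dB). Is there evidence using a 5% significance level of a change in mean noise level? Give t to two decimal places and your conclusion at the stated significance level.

t = 2.68; reject H0

H0: μ_d = 0; H1: μ_d ≠ 0 (paired t-test on the differences, two-sided).
t = d̄/(s_d/√n) = 1.02/(1.98/√27) = 2.68
df = n − 1 = 26
Two-sided p-value ≈ 0.0127
Since p ≈ 0.0127 < α = 0.05, reject H0; the evidence is statistically significant.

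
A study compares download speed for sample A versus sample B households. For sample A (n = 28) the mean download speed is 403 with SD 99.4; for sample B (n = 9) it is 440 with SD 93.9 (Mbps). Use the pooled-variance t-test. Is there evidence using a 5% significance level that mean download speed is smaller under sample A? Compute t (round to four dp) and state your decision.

t = -0.9836; fail to reject H0

Let group 1 = sample A, group 2 = sample B. H0: μ_1 = μ_2; H1: μ_1 < μ_2 (two-sample pooled-variance t-test, left-tailed).
s_p² = [(28−1)·99.4² + (9−1)·93.9²]/(28+9−2) = 9637.35
t = (403 − 440)/√[9637.35·(1/28 + 1/9)] = -0.9836
df = n₁ + n₂ − 2 = 35
p-value = P(T ≤ -0.9836) ≈ 0.166
Since p ≈ 0.166 > α = 0.05, fail to reject H0; the evidence is not statistically significant.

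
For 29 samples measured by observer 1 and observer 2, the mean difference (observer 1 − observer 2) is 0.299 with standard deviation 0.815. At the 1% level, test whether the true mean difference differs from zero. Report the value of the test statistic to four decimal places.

H0: μ_d = 0; H1: μ_d ≠ 0 (paired t-test on the differences, two-sided).
t = d̄/(s_d/√n) = 0.299/(0.815/√29) = 1.9757
df = n − 1 = 28
Two-sided p-value ≈ 0.058
Since p ≈ 0.058 > α = 0.01, fail to reject H0; the evidence is not statistically significant.

1.9757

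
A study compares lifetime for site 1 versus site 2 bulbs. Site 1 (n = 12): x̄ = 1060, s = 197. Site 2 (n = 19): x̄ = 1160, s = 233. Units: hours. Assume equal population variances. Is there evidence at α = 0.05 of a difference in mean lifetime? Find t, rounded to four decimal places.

-1.2325

Let group 1 = site 1, group 2 = site 2. H0: μ_1 = μ_2; H1: μ_1 ≠ μ_2 (two-sample pooled-variance t-test, two-sided).
s_p² = [(12−1)·197² + (19−1)·233²]/(12+19−2) = 48417.3
t = (1060 − 1160)/√[48417.3·(1/12 + 1/19)] = -1.2325
df = n₁ + n₂ − 2 = 29
Two-sided p-value ≈ 0.228
Since p ≈ 0.228 > α = 0.05, fail to reject H0; the evidence is not statistically significant.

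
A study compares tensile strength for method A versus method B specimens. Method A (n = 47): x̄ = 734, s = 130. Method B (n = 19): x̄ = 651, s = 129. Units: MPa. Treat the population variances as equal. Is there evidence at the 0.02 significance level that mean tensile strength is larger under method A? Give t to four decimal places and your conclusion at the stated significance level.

Let group 1 = method A, group 2 = method B. H0: μ_1 = μ_2; H1: μ_1 > μ_2 (two-sample pooled-variance t-test, right-tailed).
s_p² = [(47−1)·130² + (19−1)·129²]/(47+19−2) = 16827.2
t = (734 − 651)/√[16827.2·(1/47 + 1/19)] = 2.3536
df = n₁ + n₂ − 2 = 64
p-value = P(T ≥ 2.3536) ≈ 0.0108
Since p ≈ 0.0108 < α = 0.02, reject H0; the evidence is statistically significant.

t = 2.3536; reject H0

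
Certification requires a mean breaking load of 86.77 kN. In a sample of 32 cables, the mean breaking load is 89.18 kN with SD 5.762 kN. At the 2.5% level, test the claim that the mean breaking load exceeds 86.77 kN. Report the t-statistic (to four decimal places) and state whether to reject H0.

t = 2.3660; reject H0

H0: μ = 86.77; H1: μ > 86.77 (one-sample t-test, right-tailed).
t = (x̄ − μ₀)/(s/√n) = (89.18 − 86.77)/(5.762/√32) = 2.3660
df = n − 1 = 31
p-value = P(T ≥ 2.3660) ≈ 0.012
Since p ≈ 0.012 < α = 0.025, reject H0; the evidence is statistically significant.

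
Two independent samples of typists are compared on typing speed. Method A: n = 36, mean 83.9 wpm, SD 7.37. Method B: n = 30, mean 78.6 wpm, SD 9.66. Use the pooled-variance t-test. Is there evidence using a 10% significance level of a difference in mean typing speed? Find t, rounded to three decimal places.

Let group 1 = method A, group 2 = method B. H0: μ_1 = μ_2; H1: μ_1 ≠ μ_2 (two-sample pooled-variance t-test, two-sided).
s_p² = [(36−1)·7.37² + (30−1)·9.66²]/(36+30−2) = 71.9882
t = (83.9 − 78.6)/√[71.9882·(1/36 + 1/30)] = 2.527
df = n₁ + n₂ − 2 = 64
Two-sided p-value ≈ 0.014
Since p ≈ 0.014 < α = 0.1, reject H0; the evidence is statistically significant.

2.527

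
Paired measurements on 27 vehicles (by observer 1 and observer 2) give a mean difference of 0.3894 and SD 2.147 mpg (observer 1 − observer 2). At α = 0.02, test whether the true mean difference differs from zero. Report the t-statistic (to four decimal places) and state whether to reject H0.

t = 0.9424; fail to reject H0

H0: μ_d = 0; H1: μ_d ≠ 0 (paired t-test on the differences, two-sided).
t = d̄/(s_d/√n) = 0.3894/(2.147/√27) = 0.9424
df = n − 1 = 26
Two-sided p-value ≈ 0.3547
Since p ≈ 0.3547 > α = 0.02, fail to reject H0; the evidence is not statistically significant.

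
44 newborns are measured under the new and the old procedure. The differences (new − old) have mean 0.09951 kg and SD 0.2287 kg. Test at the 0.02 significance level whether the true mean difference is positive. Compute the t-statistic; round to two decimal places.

2.89

H0: μ_d = 0; H1: μ_d > 0 (paired t-test on the differences, right-tailed).
t = d̄/(s_d/√n) = 0.09951/(0.2287/√44) = 2.89
df = n − 1 = 43
p-value = P(T ≥ 2.89) ≈ 0.003
Since p ≈ 0.003 < α = 0.02, reject H0; the evidence is statistically significant.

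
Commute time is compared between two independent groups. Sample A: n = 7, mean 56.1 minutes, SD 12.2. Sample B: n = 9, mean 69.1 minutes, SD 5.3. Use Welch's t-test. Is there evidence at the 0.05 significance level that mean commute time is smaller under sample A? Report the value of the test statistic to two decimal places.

-2.63

Let group 1 = sample A, group 2 = sample B. H0: μ_1 = μ_2; H1: μ_1 < μ_2 (Welch's two-sample t-test, left-tailed).
t = (x̄_1 − x̄_2)/√(s_1²/n_1 + s_2²/n_2) = (56.1 − 69.1)/√(12.2²/7 + 5.3²/9) = -2.63
Welch–Satterthwaite df ≈ 7.77
p-value = P(T ≤ -2.63) ≈ 0.0154
Since p ≈ 0.0154 < α = 0.05, reject H0; the evidence is statistically significant.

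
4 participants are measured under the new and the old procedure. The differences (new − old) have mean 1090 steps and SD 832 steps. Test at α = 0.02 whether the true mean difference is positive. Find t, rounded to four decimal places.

H0: μ_d = 0; H1: μ_d > 0 (paired t-test on the differences, right-tailed).
t = d̄/(s_d/√n) = 1090/(832/√4) = 2.6202
df = n − 1 = 3
p-value = P(T ≥ 2.6202) ≈ 0.039
Since p ≈ 0.039 > α = 0.02, fail to reject H0; the evidence is not statistically significant.

2.6202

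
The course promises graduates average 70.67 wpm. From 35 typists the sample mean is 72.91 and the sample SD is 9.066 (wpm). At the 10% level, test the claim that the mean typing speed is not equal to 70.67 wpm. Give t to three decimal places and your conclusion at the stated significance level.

t = 1.462; fail to reject H0

H0: μ = 70.67; H1: μ ≠ 70.67 (one-sample t-test, two-sided).
t = (x̄ − μ₀)/(s/√n) = (72.91 − 70.67)/(9.066/√35) = 1.462
df = n − 1 = 34
Two-sided p-value ≈ 0.153
Since p ≈ 0.153 > α = 0.1, fail to reject H0; the data do not provide sufficient evidence against H0.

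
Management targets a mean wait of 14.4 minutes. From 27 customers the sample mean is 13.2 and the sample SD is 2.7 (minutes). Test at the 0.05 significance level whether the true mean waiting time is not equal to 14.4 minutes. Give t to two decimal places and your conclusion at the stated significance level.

t = -2.31; reject H0

H0: μ = 14.4; H1: μ ≠ 14.4 (one-sample t-test, two-sided).
t = (x̄ − μ₀)/(s/√n) = (13.2 − 14.4)/(2.7/√27) = -2.31
df = n − 1 = 26
Two-sided p-value ≈ 0.029
Since p ≈ 0.029 < α = 0.05, reject H0; the data support H1.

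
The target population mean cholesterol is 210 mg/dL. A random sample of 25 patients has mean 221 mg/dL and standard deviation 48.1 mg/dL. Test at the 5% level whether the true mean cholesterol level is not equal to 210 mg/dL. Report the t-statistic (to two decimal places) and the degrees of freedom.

t = 1.14, df = 24

H0: μ = 210; H1: μ ≠ 210 (one-sample t-test, two-sided).
t = (x̄ − μ₀)/(s/√n) = (221 − 210)/(48.1/√25) = 1.14
df = n − 1 = 24
Two-sided p-value ≈ 0.2641
Since p ≈ 0.2641 > α = 0.05, fail to reject H0; the evidence is not statistically significant.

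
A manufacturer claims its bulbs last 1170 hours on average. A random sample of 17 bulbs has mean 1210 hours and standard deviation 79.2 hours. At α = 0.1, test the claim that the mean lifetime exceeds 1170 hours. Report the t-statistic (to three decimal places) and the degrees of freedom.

H0: μ = 1170; H1: μ > 1170 (one-sample t-test, right-tailed).
t = (x̄ − μ₀)/(s/√n) = (1210 − 1170)/(79.2/√17) = 2.082
df = n − 1 = 16
p-value = P(T ≥ 2.082) ≈ 0.027
Since p ≈ 0.027 < α = 0.1, reject H0; the data support H1.

t = 2.082, df = 16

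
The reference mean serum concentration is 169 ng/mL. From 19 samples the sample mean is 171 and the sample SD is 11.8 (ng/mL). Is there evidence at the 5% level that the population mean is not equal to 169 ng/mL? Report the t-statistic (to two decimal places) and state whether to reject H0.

t = 0.74; fail to reject H0

H0: μ = 169; H1: μ ≠ 169 (one-sample t-test, two-sided).
t = (x̄ − μ₀)/(s/√n) = (171 − 169)/(11.8/√19) = 0.74
df = n − 1 = 18
Two-sided p-value ≈ 0.470
Since p ≈ 0.470 > α = 0.05, fail to reject H0; the evidence is not statistically significant.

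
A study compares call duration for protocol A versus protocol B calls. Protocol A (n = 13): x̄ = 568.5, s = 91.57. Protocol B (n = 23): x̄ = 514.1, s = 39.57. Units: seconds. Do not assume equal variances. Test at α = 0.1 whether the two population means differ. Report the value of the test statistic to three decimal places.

2.037

Let group 1 = protocol A, group 2 = protocol B. H0: μ_1 = μ_2; H1: μ_1 ≠ μ_2 (Welch's two-sample t-test, two-sided).
t = (x̄_1 − x̄_2)/√(s_1²/n_1 + s_2²/n_2) = (568.5 − 514.1)/√(91.57²/13 + 39.57²/23) = 2.037
Welch–Satterthwaite df ≈ 14.58
Two-sided p-value ≈ 0.0602
Since p ≈ 0.0602 < α = 0.1, reject H0; the evidence is statistically significant.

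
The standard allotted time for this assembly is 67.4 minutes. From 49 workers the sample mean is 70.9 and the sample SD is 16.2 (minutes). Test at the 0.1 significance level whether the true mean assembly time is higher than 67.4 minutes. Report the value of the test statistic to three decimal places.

H0: μ = 67.4; H1: μ > 67.4 (one-sample t-test, right-tailed).
t = (x̄ − μ₀)/(s/√n) = (70.9 − 67.4)/(16.2/√49) = 1.512
df = n − 1 = 48
p-value = P(T ≥ 1.512) ≈ 0.069
Since p ≈ 0.069 < α = 0.1, reject H0; the evidence is statistically significant.

1.512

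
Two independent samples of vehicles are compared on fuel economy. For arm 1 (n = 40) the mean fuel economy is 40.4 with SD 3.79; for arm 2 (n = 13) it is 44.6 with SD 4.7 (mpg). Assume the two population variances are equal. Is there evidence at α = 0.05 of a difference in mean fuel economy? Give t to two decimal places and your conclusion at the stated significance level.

Let group 1 = arm 1, group 2 = arm 2. H0: μ_1 = μ_2; H1: μ_1 ≠ μ_2 (two-sample pooled-variance t-test, two-sided).
s_p² = [(40−1)·3.79² + (13−1)·4.7²]/(40+13−2) = 16.182
t = (40.4 − 44.6)/√[16.182·(1/40 + 1/13)] = -3.27
df = n₁ + n₂ − 2 = 51
Two-sided p-value ≈ 0.0019
Since p ≈ 0.0019 < α = 0.05, reject H0; the evidence is statistically significant.

t = -3.27; reject H0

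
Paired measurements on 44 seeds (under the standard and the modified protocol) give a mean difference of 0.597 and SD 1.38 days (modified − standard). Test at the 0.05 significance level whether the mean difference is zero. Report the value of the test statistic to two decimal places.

2.87

H0: μ_d = 0; H1: μ_d ≠ 0 (paired t-test on the differences, two-sided).
t = d̄/(s_d/√n) = 0.597/(1.38/√44) = 2.87
df = n − 1 = 43
Two-sided p-value ≈ 0.0063
Since p ≈ 0.0063 < α = 0.05, reject H0; the evidence is statistically significant.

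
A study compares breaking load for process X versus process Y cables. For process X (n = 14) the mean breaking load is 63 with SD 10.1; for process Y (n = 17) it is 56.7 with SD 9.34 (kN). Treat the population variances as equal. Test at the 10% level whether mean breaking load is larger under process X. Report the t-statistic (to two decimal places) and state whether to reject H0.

t = 1.80; reject H0

Let group 1 = process X, group 2 = process Y. H0: μ_1 = μ_2; H1: μ_1 > μ_2 (two-sample pooled-variance t-test, right-tailed).
s_p² = [(14−1)·10.1² + (17−1)·9.34²]/(14+17−2) = 93.8586
t = (63 − 56.7)/√[93.8586·(1/14 + 1/17)] = 1.80
df = n₁ + n₂ − 2 = 29
p-value = P(T ≥ 1.80) ≈ 0.0410
Since p ≈ 0.0410 < α = 0.1, reject H0; the evidence is statistically significant.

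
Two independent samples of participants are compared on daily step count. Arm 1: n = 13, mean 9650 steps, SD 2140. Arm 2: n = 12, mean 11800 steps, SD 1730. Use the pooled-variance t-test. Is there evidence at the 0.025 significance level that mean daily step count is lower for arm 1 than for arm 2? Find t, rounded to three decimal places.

-2.748

Let group 1 = arm 1, group 2 = arm 2. H0: μ_1 = μ_2; H1: μ_1 < μ_2 (two-sample pooled-variance t-test, left-tailed).
s_p² = [(13−1)·2140² + (12−1)·1730²]/(13+12−2) = 3820740
t = (9650 − 11800)/√[3820740·(1/13 + 1/12)] = -2.748
df = n₁ + n₂ − 2 = 23
p-value = P(T ≤ -2.748) ≈ 0.0057
Since p ≈ 0.0057 < α = 0.025, reject H0; the evidence is statistically significant.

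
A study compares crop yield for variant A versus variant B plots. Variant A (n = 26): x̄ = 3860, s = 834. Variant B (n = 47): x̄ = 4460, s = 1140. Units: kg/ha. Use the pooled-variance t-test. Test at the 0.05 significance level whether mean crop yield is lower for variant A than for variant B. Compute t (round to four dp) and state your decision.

t = -2.3547; reject H0

Let group 1 = variant A, group 2 = variant B. H0: μ_1 = μ_2; H1: μ_1 < μ_2 (two-sample pooled-variance t-test, left-tailed).
s_p² = [(26−1)·834² + (47−1)·1140²]/(26+47−2) = 1086910
t = (3860 − 4460)/√[1086910·(1/26 + 1/47)] = -2.3547
df = n₁ + n₂ − 2 = 71
p-value = P(T ≤ -2.3547) ≈ 0.011
Since p ≈ 0.011 < α = 0.05, reject H0; the data support H1.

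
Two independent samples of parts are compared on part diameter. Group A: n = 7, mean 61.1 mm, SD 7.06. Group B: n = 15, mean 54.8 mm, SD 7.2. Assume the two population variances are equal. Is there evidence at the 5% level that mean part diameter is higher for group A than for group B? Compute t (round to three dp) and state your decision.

Let group 1 = group A, group 2 = group B. H0: μ_1 = μ_2; H1: μ_1 > μ_2 (two-sample pooled-variance t-test, right-tailed).
s_p² = [(7−1)·7.06² + (15−1)·7.2²]/(7+15−2) = 51.2411
t = (61.1 − 54.8)/√[51.2411·(1/7 + 1/15)] = 1.923
df = n₁ + n₂ − 2 = 20
p-value = P(T ≥ 1.923) ≈ 0.034
Since p ≈ 0.034 < α = 0.05, reject H0; the data support H1.

t = 1.923; reject H0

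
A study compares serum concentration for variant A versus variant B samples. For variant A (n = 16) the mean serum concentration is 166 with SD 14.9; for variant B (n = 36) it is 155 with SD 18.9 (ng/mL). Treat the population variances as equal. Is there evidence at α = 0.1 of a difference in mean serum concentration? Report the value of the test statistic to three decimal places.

Let group 1 = variant A, group 2 = variant B. H0: μ_1 = μ_2; H1: μ_1 ≠ μ_2 (two-sample pooled-variance t-test, two-sided).
s_p² = [(16−1)·14.9² + (36−1)·18.9²]/(16+36−2) = 316.65
t = (166 − 155)/√[316.65·(1/16 + 1/36)] = 2.057
df = n₁ + n₂ − 2 = 50
Two-sided p-value ≈ 0.045
Since p ≈ 0.045 < α = 0.1, reject H0; the data support H1.

2.057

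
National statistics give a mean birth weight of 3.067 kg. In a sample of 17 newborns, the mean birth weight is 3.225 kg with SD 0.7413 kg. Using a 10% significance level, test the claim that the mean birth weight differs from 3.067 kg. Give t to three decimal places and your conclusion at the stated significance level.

H0: μ = 3.067; H1: μ ≠ 3.067 (one-sample t-test, two-sided).
t = (x̄ − μ₀)/(s/√n) = (3.225 − 3.067)/(0.7413/√17) = 0.879
df = n − 1 = 16
Two-sided p-value ≈ 0.393
Since p ≈ 0.393 > α = 0.1, fail to reject H0; the evidence is not statistically significant.

t = 0.879; fail to reject H0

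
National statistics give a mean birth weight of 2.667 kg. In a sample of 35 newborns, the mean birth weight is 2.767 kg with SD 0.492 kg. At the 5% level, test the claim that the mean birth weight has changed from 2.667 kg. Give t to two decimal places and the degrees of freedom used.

t = 1.20, df = 34

H0: μ = 2.667; H1: μ ≠ 2.667 (one-sample t-test, two-sided).
t = (x̄ − μ₀)/(s/√n) = (2.767 − 2.667)/(0.492/√35) = 1.20
df = n − 1 = 34
Two-sided p-value ≈ 0.237
Since p ≈ 0.237 > α = 0.05, fail to reject H0; the evidence is not statistically significant.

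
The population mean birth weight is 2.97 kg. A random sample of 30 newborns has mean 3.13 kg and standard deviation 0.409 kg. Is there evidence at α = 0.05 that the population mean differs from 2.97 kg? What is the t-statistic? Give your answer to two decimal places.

2.14

H0: μ = 2.97; H1: μ ≠ 2.97 (one-sample t-test, two-sided).
t = (x̄ − μ₀)/(s/√n) = (3.13 − 2.97)/(0.409/√30) = 2.14
df = n − 1 = 29
Two-sided p-value ≈ 0.0407
Since p ≈ 0.0407 < α = 0.05, reject H0; the evidence is statistically significant.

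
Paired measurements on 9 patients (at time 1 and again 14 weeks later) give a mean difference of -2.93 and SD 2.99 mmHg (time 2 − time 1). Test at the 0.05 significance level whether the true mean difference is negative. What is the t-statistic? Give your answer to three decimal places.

H0: μ_d = 0; H1: μ_d < 0 (paired t-test on the differences, left-tailed).
t = d̄/(s_d/√n) = -2.93/(2.99/√9) = -2.940
df = n − 1 = 8
p-value = P(T ≤ -2.940) ≈ 0.009
Since p ≈ 0.009 < α = 0.05, reject H0; the evidence is statistically significant.

-2.940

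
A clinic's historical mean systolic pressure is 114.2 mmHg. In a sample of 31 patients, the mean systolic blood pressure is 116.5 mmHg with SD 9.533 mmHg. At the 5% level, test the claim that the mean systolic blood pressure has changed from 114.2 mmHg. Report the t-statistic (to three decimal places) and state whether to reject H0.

t = 1.343; fail to reject H0

H0: μ = 114.2; H1: μ ≠ 114.2 (one-sample t-test, two-sided).
t = (x̄ − μ₀)/(s/√n) = (116.5 − 114.2)/(9.533/√31) = 1.343
df = n − 1 = 30
Two-sided p-value ≈ 0.189
Since p ≈ 0.189 > α = 0.05, fail to reject H0; the data do not provide sufficient evidence against H0.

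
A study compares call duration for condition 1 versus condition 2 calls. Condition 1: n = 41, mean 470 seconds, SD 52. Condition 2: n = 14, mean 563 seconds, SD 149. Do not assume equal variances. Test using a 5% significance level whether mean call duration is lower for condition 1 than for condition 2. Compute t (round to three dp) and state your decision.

Let group 1 = condition 1, group 2 = condition 2. H0: μ_1 = μ_2; H1: μ_1 < μ_2 (Welch's two-sample t-test, left-tailed).
t = (x̄_1 − x̄_2)/√(s_1²/n_1 + s_2²/n_2) = (470 − 563)/√(52²/41 + 149²/14) = -2.288
Welch–Satterthwaite df ≈ 14.10
p-value = P(T ≤ -2.288) ≈ 0.0190
Since p ≈ 0.0190 < α = 0.05, reject H0; the evidence is statistically significant.

t = -2.288; reject H0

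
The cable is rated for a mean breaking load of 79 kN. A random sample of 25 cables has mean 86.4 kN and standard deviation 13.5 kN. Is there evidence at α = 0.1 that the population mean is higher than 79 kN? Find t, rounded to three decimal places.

H0: μ = 79; H1: μ > 79 (one-sample t-test, right-tailed).
t = (x̄ − μ₀)/(s/√n) = (86.4 − 79)/(13.5/√25) = 2.741
df = n − 1 = 24
p-value = P(T ≥ 2.741) ≈ 0.006
Since p ≈ 0.006 < α = 0.1, reject H0; the evidence is statistically significant.

2.741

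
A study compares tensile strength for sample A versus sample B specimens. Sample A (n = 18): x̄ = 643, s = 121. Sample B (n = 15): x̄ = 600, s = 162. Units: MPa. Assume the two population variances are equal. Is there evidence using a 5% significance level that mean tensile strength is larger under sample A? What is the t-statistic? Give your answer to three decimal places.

Let group 1 = sample A, group 2 = sample B. H0: μ_1 = μ_2; H1: μ_1 > μ_2 (two-sample pooled-variance t-test, right-tailed).
s_p² = [(18−1)·121² + (15−1)·162²]/(18+15−2) = 19881.1
t = (643 − 600)/√[19881.1·(1/18 + 1/15)] = 0.872
df = n₁ + n₂ − 2 = 31
p-value = P(T ≥ 0.872) ≈ 0.1949
Since p ≈ 0.1949 > α = 0.05, fail to reject H0; the data do not provide sufficient evidence against H0.

0.872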